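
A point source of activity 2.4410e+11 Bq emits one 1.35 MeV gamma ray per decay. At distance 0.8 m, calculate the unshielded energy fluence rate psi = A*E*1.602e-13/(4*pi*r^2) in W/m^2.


psi = A * E * 1.602e-13 / (4*pi*r^2)
psi = 2.4410e+11 * 1.35 * 1.602e-13 / (4*pi*0.8^2)
psi = 0.0065641 W/m^2

0.0065641


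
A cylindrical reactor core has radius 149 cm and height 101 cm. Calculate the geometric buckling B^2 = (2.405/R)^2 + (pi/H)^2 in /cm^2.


B^2 = (2.405/R)^2 + (pi/H)^2
B^2 = (2.405/149)^2 + (pi/101)^2
B^2 = 0.0012280 /cm^2

0.0012280


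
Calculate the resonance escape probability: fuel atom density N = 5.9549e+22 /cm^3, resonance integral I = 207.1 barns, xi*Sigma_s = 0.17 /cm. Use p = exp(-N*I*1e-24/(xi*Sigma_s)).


p = exp(-N * I * 1e-24 / (xi*Sigma_s))
p = exp(-5.9549e+22 * 207.1 * 1e-24 / 0.17)
p = 3.1206e-32

3.1206e-32


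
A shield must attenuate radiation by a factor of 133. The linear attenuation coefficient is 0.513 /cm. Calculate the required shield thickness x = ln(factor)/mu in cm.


x = ln(factor) / mu
x = ln(133) / 0.513
x = 9.5328 cm

9.5328


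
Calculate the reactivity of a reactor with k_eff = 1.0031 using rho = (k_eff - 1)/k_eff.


rho = (k_eff - 1) / k_eff
rho = (1.0031 - 1) / 1.0031
rho = 0.0030904

0.0030904


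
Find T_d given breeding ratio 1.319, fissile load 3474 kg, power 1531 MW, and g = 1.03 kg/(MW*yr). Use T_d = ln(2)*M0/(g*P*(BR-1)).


Breeding gain G = BR - 1 = 1.319 - 1 = 0.319
Fissile production rate = g * P * G = 1.03 * 1531 * 0.319 = 503.04067 kg/yr
T_d = ln(2) * M0 / (g * P * G)
T_d = ln(2) * 3474 / 503.04067 = 4.7869 yr

4.7869


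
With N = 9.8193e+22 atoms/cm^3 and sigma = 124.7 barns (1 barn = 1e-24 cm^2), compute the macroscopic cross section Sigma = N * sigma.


Sigma = N * sigma_barns * 1e-24
Sigma = 9.8193e+22 * 124.7 * 1e-24
Sigma = 12.245 /cm

12.245


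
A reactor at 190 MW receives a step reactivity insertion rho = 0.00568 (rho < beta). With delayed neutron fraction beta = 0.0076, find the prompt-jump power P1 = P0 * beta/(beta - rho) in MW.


P1/P0 = beta / (beta - rho)
P1/P0 = 0.0076 / (0.0076 - 0.00568) = 3.958333
P1 = 190 * 3.958333 = 752.08 MW

752.08


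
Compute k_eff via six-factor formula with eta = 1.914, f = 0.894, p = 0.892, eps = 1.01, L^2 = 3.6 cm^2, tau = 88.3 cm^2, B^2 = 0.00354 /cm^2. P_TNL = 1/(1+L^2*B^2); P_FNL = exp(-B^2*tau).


k_inf = eta*f*p*eps = 1.914*0.894*0.892*1.01 = 1.541579
P_TNL = 1/(1 + L^2*B^2) = 1/(1 + 3.6*0.00354) = 0.9874164
P_FNL = exp(-B^2*tau) = exp(-0.00354*88.3) = 0.7315556
k_eff = k_inf * P_TNL * P_FNL = 1.541579 * 0.9874164 * 0.7315556
k_eff = 1.1136

1.1136


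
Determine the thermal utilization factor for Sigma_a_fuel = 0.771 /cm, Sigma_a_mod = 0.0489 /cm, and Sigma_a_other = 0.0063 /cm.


f = Sigma_a_fuel / (Sigma_a_fuel + Sigma_a_mod + Sigma_a_other)
f = 0.771 / (0.771 + 0.0489 + 0.0063)
f = 0.93319

0.93319


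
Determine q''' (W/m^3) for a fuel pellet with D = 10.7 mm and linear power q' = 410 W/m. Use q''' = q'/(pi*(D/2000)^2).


r = D / 2 / 1000 = 10.7 / 2 / 1000 = 0.00535 m
q''' = q' / (pi * r^2)
q''' = 410 / (pi * 0.00535^2)
q''' = 4.5596e+06 W/m^3

4.5596e+06


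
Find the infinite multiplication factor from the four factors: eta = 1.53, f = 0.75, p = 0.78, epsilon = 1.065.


k_inf = eta * f * p * epsilon
k_inf = 1.53 * 0.75 * 0.78 * 1.065
k_inf = 0.95323

0.95323


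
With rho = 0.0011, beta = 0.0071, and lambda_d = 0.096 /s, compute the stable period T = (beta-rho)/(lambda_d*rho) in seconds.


T = (beta - rho) / (lambda_d * rho)
T = (0.0071 - 0.0011) / (0.096 * 0.0011)
T = 56.818 s

56.818


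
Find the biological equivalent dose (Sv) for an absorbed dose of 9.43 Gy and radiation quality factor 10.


H = D * Q
H = 9.43 * 10
H = 94.300 Sv

94.300


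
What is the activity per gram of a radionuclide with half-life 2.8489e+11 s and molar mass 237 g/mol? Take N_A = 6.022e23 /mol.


lambda = ln(2) / t_half = ln(2) / 2.8489e+11 = 2.433034e-12 /s
SA = lambda * N_A / M
SA = 2.433034e-12 * 6.022e23 / 237
SA = 6.1822e+09 Bq/g

6.1822e+09


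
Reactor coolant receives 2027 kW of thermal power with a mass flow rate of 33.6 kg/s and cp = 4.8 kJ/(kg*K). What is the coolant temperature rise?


dT = Q / (m_dot * cp)
dT = 2027 / (33.6 * 4.8)
dT = 12.568 C

12.568


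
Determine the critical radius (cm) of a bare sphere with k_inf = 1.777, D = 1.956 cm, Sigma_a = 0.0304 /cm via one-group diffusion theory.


L^2 = D / Sigma_a = 1.956 / 0.0304 = 64.34211 cm^2
B_m^2 = (k_inf - 1) / L^2 = (1.777 - 1) / 64.34211 = 0.01207607 /cm^2
For a bare sphere: B_g = pi/R, so R_c = pi / sqrt(B_m^2)
R_c = pi / sqrt(0.01207607) = 28.588 cm

28.588


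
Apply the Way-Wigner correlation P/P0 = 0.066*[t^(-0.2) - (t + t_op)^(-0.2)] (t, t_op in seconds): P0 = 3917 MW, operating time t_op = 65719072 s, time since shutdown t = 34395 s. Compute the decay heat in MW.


P/P0 = 0.066 * [t^(-0.2) - (t + t_op)^(-0.2)]
P/P0 = 0.066 * [34395^(-0.2) - (34395 + 65719072)^(-0.2)]
P/P0 = 0.066 * [0.1237944 - 0.02731595] = 0.006367578
P = 3917 * 0.006367578 = 24.942 MW

24.942


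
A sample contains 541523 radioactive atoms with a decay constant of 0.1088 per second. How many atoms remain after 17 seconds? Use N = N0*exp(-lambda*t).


N = N0 * exp(-lambda * t)
N = 541523 * exp(-0.1088 * 17)
N = 85182

85182


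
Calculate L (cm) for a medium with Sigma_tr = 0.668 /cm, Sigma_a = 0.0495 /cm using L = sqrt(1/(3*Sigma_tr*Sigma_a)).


D = 1 / (3 * Sigma_tr) = 1 / (3 * 0.668) = 0.4990020 cm
L = sqrt(D / Sigma_a)
L = sqrt(0.4990020 / 0.0495)
L = 3.1750 cm

3.1750


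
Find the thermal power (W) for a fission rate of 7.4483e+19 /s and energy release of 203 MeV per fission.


P = fission_rate * E_MeV * 1.602e-13
P = 7.4483e+19 * 203 * 1.602e-13
P = 2.4222e+09 W

2.4222e+09


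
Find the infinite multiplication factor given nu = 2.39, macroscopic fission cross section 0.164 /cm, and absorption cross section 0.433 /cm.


k_inf = nu * Sigma_f / Sigma_a
k_inf = 2.39 * 0.164 / 0.433
k_inf = 0.90522

0.90522


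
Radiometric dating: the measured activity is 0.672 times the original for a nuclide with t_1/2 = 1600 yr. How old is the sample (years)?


lambda = ln(2) / t_half = ln(2) / 1600 = 4.332170e-04 /yr
t = -ln(A/A0) / lambda
t = -ln(0.672) / 4.332170e-04
t = 917.55 yr

917.55


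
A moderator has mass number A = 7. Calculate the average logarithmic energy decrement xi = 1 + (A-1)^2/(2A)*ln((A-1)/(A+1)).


xi = 1 + (A-1)^2/(2A) * ln((A-1)/(A+1))
xi = 1 + (7-1)^2/(2*7) * ln((7-1)/(7 +1))
xi = 0.26025

0.26025


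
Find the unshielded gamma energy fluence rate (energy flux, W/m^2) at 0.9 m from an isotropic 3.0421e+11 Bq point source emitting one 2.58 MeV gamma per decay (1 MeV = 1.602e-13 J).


psi = A * E * 1.602e-13 / (4*pi*r^2)
psi = 3.0421e+11 * 2.58 * 1.602e-13 / (4*pi*0.9^2)
psi = 0.012353 W/m^2

0.012353


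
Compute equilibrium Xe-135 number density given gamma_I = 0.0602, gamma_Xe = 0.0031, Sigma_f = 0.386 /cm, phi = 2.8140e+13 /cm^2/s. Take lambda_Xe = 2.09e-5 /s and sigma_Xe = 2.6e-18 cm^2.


Xe_eq = (gamma_I + gamma_Xe) * Sigma_f * phi / (lambda_Xe + sigma_Xe * phi)
Numerator = (0.0602 + 0.0031) * 0.386 * 2.8140e+13 = 6.875671e+11
Denominator = 2.09e-5 + 2.6e-18 * 2.8140e+13 = 9.406400e-05
Xe_eq = 6.875671e+11 / 9.406400e-05 = 7.3096e+15 /cm^3

7.3096e+15


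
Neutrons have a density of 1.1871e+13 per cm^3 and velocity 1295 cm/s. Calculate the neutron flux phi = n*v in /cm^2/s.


phi = n * v
phi = 1.1871e+13 * 1295
phi = 1.5373e+16 /cm^2/s

1.5373e+16


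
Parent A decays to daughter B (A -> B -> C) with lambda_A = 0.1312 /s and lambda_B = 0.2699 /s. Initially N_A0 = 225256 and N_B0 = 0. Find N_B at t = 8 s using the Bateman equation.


N_B(t) = lambda_A * N_A0 / (lambda_B - lambda_A) * [exp(-lambda_A*t) - exp(-lambda_B*t)]
exp(-0.1312*8) = 0.3500778; exp(-0.2699*8) = 0.1154174
N_B = 0.1312 * 225256 / (0.2699 - 0.1312) * (0.3500778 - 0.1154174)
N_B = 50000

50000


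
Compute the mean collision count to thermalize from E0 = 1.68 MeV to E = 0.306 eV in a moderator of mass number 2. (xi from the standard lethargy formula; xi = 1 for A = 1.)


xi = 1 + (A-1)^2/(2A)*ln((A-1)/(A+1)) = 0.7253469 (for A = 2)
n = ln(E0/E) / xi
n = ln(1.68e6 / 0.306) / 0.7253469
n = ln(5.490196e+06) / 0.7253469 = 21.395

21.395


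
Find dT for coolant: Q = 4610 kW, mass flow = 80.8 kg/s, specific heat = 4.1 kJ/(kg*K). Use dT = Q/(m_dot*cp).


dT = Q / (m_dot * cp)
dT = 4610 / (80.8 * 4.1)
dT = 13.916 C

13.916


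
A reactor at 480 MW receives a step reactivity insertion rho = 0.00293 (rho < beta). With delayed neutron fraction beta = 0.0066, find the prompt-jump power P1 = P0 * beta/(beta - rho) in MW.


P1/P0 = beta / (beta - rho)
P1/P0 = 0.0066 / (0.0066 - 0.00293) = 1.798365
P1 = 480 * 1.798365 = 863.22 MW

863.22


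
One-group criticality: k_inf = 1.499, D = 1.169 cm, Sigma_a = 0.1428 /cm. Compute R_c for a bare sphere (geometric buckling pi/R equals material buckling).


L^2 = D / Sigma_a = 1.169 / 0.1428 = 8.186275 cm^2
B_m^2 = (k_inf - 1) / L^2 = (1.499 - 1) / 8.186275 = 0.06095568 /cm^2
For a bare sphere: B_g = pi/R, so R_c = pi / sqrt(B_m^2)
R_c = pi / sqrt(0.06095568) = 12.725 cm

12.725


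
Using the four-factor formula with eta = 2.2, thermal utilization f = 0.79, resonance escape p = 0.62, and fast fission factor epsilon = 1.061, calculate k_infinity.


k_inf = eta * f * p * epsilon
k_inf = 2.2 * 0.79 * 0.62 * 1.061
k_inf = 1.1433

1.1433


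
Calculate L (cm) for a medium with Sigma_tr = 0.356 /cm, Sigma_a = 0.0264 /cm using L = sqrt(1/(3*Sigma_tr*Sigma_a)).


D = 1 / (3 * Sigma_tr) = 1 / (3 * 0.356) = 0.9363296 cm
L = sqrt(D / Sigma_a)
L = sqrt(0.9363296 / 0.0264)
L = 5.9554 cm

5.9554


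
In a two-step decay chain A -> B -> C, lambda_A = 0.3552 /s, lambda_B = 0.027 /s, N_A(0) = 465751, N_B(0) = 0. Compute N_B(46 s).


N_B(t) = lambda_A * N_A0 / (lambda_B - lambda_A) * [exp(-lambda_A*t) - exp(-lambda_B*t)]
exp(-0.3552*46) = 8.016330e-08; exp(-0.027*46) = 0.2888060
N_B = 0.3552 * 465751 / (0.027 - 0.3552) * (8.016330e-08 - 0.2888060)
N_B = 145578

145578


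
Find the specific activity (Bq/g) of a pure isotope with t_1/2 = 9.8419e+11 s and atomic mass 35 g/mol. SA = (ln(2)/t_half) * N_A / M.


lambda = ln(2) / t_half = ln(2) / 9.8419e+11 = 7.042819e-13 /s
SA = lambda * N_A / M
SA = 7.042819e-13 * 6.022e23 / 35
SA = 1.2118e+10 Bq/g

1.2118e+10


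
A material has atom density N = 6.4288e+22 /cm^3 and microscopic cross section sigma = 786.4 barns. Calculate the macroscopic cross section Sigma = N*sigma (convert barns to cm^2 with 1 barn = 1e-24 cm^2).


Sigma = N * sigma_barns * 1e-24
Sigma = 6.4288e+22 * 786.4 * 1e-24
Sigma = 50.556 /cm

50.556


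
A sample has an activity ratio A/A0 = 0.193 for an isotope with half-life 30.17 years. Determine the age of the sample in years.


lambda = ln(2) / t_half = ln(2) / 30.17 = 0.02297472 /yr
t = -ln(A/A0) / lambda
t = -ln(0.193) / 0.02297472
t = 71.603 yr

71.603


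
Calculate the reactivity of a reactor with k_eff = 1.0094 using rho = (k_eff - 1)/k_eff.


rho = (k_eff - 1) / k_eff
rho = (1.0094 - 1) / 1.0094
rho = 0.0093125

0.0093125


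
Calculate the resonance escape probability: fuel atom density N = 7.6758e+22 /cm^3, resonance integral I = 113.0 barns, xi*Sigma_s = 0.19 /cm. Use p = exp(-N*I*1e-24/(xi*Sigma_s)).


p = exp(-N * I * 1e-24 / (xi*Sigma_s))
p = exp(-7.6758e+22 * 113.0 * 1e-24 / 0.19)
p = 1.4932e-20

1.4932e-20


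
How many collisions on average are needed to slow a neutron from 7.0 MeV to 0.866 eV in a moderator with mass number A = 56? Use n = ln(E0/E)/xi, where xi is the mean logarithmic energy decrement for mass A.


xi = 1 + (A-1)^2/(2A)*ln((A-1)/(A+1)) = 0.03529286 (for A = 56)
n = ln(E0/E) / xi
n = ln(7.0e6 / 0.866) / 0.03529286
n = ln(8.083141e+06) / 0.03529286 = 450.67

450.67


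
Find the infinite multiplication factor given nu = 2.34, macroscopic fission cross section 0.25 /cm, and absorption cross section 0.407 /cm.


k_inf = nu * Sigma_f / Sigma_a
k_inf = 2.34 * 0.25 / 0.407
k_inf = 1.4373

1.4373


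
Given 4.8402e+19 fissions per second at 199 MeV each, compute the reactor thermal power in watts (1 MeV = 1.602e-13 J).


P = fission_rate * E_MeV * 1.602e-13
P = 4.8402e+19 * 199 * 1.602e-13
P = 1.5430e+09 W

1.5430e+09


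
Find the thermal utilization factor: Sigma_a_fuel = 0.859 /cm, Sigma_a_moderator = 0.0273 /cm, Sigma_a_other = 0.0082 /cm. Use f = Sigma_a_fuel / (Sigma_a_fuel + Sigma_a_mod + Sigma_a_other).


f = Sigma_a_fuel / (Sigma_a_fuel + Sigma_a_mod + Sigma_a_other)
f = 0.859 / (0.859 + 0.0273 + 0.0082)
f = 0.96031

0.96031


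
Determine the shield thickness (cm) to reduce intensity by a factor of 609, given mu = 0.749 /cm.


x = ln(factor) / mu
x = ln(609) / 0.749
x = 8.5605 cm

8.5605


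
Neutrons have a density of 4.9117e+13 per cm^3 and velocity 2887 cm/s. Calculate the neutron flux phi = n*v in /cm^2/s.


phi = n * v
phi = 4.9117e+13 * 2887
phi = 1.4180e+17 /cm^2/s

1.4180e+17


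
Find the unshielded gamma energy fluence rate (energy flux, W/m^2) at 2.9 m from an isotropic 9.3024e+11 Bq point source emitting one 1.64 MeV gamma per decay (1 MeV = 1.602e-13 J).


psi = A * E * 1.602e-13 / (4*pi*r^2)
psi = 9.3024e+11 * 1.64 * 1.602e-13 / (4*pi*2.9^2)
psi = 0.0023126 W/m^2

0.0023126


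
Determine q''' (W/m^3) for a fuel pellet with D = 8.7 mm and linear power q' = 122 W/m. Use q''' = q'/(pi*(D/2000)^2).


r = D / 2 / 1000 = 8.7 / 2 / 1000 = 0.00435 m
q''' = q' / (pi * r^2)
q''' = 122 / (pi * 0.00435^2)
q''' = 2.0523e+06 W/m^3

2.0523e+06


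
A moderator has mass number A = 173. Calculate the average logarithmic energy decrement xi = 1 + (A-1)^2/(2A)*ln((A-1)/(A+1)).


xi = 1 + (A-1)^2/(2A) * ln((A-1)/(A+1))
xi = 1 + (173-1)^2/(2*173) * ln((173-1)/(173 +1))
xi = 0.011516

0.011516


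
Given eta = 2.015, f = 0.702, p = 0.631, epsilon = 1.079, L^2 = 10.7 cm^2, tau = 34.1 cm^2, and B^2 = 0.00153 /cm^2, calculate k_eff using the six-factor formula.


k_inf = eta*f*p*eps = 2.015*0.702*0.631*1.079 = 0.9630813
P_TNL = 1/(1 + L^2*B^2) = 1/(1 + 10.7*0.00153) = 0.9838927
P_FNL = exp(-B^2*tau) = exp(-0.00153*34.1) = 0.9491646
k_eff = k_inf * P_TNL * P_FNL = 0.9630813 * 0.9838927 * 0.9491646
k_eff = 0.89940

0.89940


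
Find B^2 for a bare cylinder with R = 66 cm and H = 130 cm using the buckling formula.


B^2 = (2.405/R)^2 + (pi/H)^2
B^2 = (2.405/66)^2 + (pi/130)^2
B^2 = 0.0019118 /cm^2

0.0019118


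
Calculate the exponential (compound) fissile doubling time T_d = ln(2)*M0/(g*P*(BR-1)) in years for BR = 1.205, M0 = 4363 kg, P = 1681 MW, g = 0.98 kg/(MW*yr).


Breeding gain G = BR - 1 = 1.205 - 1 = 0.205
Fissile production rate = g * P * G = 0.98 * 1681 * 0.205 = 337.7129 kg/yr
T_d = ln(2) * M0 / (g * P * G)
T_d = ln(2) * 4363 / 337.7129 = 8.9549 yr

8.9549


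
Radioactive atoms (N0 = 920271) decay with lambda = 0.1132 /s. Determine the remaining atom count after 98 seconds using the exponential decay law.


N = N0 * exp(-lambda * t)
N = 920271 * exp(-0.1132 * 98)
N = 13.997

13.997


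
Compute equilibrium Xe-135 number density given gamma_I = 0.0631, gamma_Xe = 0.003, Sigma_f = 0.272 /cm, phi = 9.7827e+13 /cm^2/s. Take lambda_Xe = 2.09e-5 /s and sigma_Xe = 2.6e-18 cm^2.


Xe_eq = (gamma_I + gamma_Xe) * Sigma_f * phi / (lambda_Xe + sigma_Xe * phi)
Numerator = (0.0631 + 0.003) * 0.272 * 9.7827e+13 = 1.758851e+12
Denominator = 2.09e-5 + 2.6e-18 * 9.7827e+13 = 2.752502e-04
Xe_eq = 1.758851e+12 / 2.752502e-04 = 6.3900e+15 /cm^3

6.3900e+15


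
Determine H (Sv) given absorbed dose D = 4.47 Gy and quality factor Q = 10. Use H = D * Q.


H = D * Q
H = 4.47 * 10
H = 44.700 Sv

44.700


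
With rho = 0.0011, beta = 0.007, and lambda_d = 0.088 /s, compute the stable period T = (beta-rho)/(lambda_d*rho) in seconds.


T = (beta - rho) / (lambda_d * rho)
T = (0.007 - 0.0011) / (0.088 * 0.0011)
T = 60.950 s

60.950


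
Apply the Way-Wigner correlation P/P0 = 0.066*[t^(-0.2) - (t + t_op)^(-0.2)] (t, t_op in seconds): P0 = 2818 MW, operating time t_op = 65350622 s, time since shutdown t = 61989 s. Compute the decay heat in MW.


P/P0 = 0.066 * [t^(-0.2) - (t + t_op)^(-0.2)]
P/P0 = 0.066 * [61989^(-0.2) - (61989 + 65350622)^(-0.2)]
P/P0 = 0.066 * [0.1100366 - 0.02734436] = 0.005457688
P = 2818 * 0.005457688 = 15.380 MW

15.380


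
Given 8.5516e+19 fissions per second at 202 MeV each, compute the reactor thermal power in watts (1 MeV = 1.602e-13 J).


P = fission_rate * E_MeV * 1.602e-13
P = 8.5516e+19 * 202 * 1.602e-13
P = 2.7673e+09 W

2.7673e+09


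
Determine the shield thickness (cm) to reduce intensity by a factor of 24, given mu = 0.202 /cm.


x = ln(factor) / mu
x = ln(24) / 0.202
x = 15.733 cm

15.733


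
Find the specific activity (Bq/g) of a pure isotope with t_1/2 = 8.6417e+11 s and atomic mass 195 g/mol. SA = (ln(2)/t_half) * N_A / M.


lambda = ln(2) / t_half = ln(2) / 8.6417e+11 = 8.020959e-13 /s
SA = lambda * N_A / M
SA = 8.020959e-13 * 6.022e23 / 195
SA = 2.4770e+09 Bq/g

2.4770e+09


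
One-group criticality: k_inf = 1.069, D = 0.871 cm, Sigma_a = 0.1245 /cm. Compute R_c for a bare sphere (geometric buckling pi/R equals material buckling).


L^2 = D / Sigma_a = 0.871 / 0.1245 = 6.995984 cm^2
B_m^2 = (k_inf - 1) / L^2 = (1.069 - 1) / 6.995984 = 0.009862801 /cm^2
For a bare sphere: B_g = pi/R, so R_c = pi / sqrt(B_m^2)
R_c = pi / sqrt(0.009862801) = 31.634 cm

31.634


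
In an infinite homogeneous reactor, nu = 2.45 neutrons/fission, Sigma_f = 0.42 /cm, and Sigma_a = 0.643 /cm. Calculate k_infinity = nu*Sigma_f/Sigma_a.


k_inf = nu * Sigma_f / Sigma_a
k_inf = 2.45 * 0.42 / 0.643
k_inf = 1.6003

1.6003


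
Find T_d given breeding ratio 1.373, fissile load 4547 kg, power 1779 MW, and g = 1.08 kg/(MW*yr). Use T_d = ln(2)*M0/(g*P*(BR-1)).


Breeding gain G = BR - 1 = 1.373 - 1 = 0.373
Fissile production rate = g * P * G = 1.08 * 1779 * 0.373 = 716.65236 kg/yr
T_d = ln(2) * M0 / (g * P * G)
T_d = ln(2) * 4547 / 716.65236 = 4.3979 yr

4.3979


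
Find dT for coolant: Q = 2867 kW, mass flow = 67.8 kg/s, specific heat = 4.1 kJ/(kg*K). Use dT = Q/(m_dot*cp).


dT = Q / (m_dot * cp)
dT = 2867 / (67.8 * 4.1)
dT = 10.314 C

10.314


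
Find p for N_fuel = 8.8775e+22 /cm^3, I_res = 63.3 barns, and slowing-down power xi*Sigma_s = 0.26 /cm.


p = exp(-N * I * 1e-24 / (xi*Sigma_s))
p = exp(-8.8775e+22 * 63.3 * 1e-24 / 0.26)
p = 4.1064e-10

4.1064e-10


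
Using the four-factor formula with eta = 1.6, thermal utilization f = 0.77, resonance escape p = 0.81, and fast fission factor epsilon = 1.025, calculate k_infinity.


k_inf = eta * f * p * epsilon
k_inf = 1.6 * 0.77 * 0.81 * 1.025
k_inf = 1.0229

1.0229


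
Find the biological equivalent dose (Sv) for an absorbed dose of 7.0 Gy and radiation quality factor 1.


H = D * Q
H = 7.0 * 1
H = 7.0000 Sv

7.0000


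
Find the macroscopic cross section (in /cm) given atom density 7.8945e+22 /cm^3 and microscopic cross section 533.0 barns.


Sigma = N * sigma_barns * 1e-24
Sigma = 7.8945e+22 * 533.0 * 1e-24
Sigma = 42.078 /cm

42.078


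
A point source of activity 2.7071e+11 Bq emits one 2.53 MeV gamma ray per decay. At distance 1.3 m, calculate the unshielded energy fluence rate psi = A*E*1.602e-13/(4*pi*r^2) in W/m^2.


psi = A * E * 1.602e-13 / (4*pi*r^2)
psi = 2.7071e+11 * 2.53 * 1.602e-13 / (4*pi*1.3^2)
psi = 0.0051664 W/m^2

0.0051664


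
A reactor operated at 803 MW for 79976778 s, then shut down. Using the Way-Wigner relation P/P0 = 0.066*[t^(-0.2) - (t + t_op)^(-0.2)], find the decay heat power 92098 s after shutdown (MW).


P/P0 = 0.066 * [t^(-0.2) - (t + t_op)^(-0.2)]
P/P0 = 0.066 * [92098^(-0.2) - (92098 + 79976778)^(-0.2)]
P/P0 = 0.066 * [0.1016600 - 0.02626076] = 0.004976350
P = 803 * 0.004976350 = 3.9960 MW

3.9960


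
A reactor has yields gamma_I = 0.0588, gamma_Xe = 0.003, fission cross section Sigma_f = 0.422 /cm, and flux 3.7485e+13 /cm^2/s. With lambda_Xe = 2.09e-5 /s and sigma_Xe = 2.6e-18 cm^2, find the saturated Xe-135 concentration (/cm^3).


Xe_eq = (gamma_I + gamma_Xe) * Sigma_f * phi / (lambda_Xe + sigma_Xe * phi)
Numerator = (0.0588 + 0.003) * 0.422 * 3.7485e+13 = 9.775938e+11
Denominator = 2.09e-5 + 2.6e-18 * 3.7485e+13 = 1.183610e-04
Xe_eq = 9.775938e+11 / 1.183610e-04 = 8.2594e+15 /cm^3

8.2594e+15


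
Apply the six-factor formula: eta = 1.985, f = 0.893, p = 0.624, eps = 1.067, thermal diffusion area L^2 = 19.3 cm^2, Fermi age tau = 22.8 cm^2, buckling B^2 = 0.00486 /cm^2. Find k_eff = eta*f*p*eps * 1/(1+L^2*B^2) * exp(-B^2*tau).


k_inf = eta*f*p*eps = 1.985*0.893*0.624*1.067 = 1.180215
P_TNL = 1/(1 + L^2*B^2) = 1/(1 + 19.3*0.00486) = 0.9142456
P_FNL = exp(-B^2*tau) = exp(-0.00486*22.8) = 0.8951106
k_eff = k_inf * P_TNL * P_FNL = 1.180215 * 0.9142456 * 0.8951106
k_eff = 0.96583

0.96583


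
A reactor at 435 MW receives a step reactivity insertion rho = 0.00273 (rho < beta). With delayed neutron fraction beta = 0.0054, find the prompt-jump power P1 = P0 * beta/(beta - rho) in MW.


P1/P0 = beta / (beta - rho)
P1/P0 = 0.0054 / (0.0054 - 0.00273) = 2.022472
P1 = 435 * 2.022472 = 879.78 MW

879.78


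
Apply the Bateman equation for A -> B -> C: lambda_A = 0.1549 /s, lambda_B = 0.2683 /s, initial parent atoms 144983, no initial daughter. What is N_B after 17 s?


N_B(t) = lambda_A * N_A0 / (lambda_B - lambda_A) * [exp(-lambda_A*t) - exp(-lambda_B*t)]
exp(-0.1549*17) = 0.07184100; exp(-0.2683*17) = 0.01045056
N_B = 0.1549 * 144983 / (0.2683 - 0.1549) * (0.07184100 - 0.01045056)
N_B = 12158

12158


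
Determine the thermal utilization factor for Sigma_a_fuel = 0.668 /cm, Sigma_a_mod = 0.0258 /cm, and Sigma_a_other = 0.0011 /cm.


f = Sigma_a_fuel / (Sigma_a_fuel + Sigma_a_mod + Sigma_a_other)
f = 0.668 / (0.668 + 0.0258 + 0.0011)
f = 0.96129

0.96129


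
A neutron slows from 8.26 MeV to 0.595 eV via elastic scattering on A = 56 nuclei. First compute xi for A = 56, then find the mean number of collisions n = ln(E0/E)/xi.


xi = 1 + (A-1)^2/(2A)*ln((A-1)/(A+1)) = 0.03529286 (for A = 56)
n = ln(E0/E) / xi
n = ln(8.26e6 / 0.595) / 0.03529286
n = ln(1.388235e+07) / 0.03529286 = 465.99

465.99


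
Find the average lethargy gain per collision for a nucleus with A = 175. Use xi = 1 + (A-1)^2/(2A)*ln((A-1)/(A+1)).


xi = 1 + (A-1)^2/(2A) * ln((A-1)/(A+1))
xi = 1 + (175-1)^2/(2*175) * ln((175-1)/(175 +1))
xi = 0.011385

0.011385


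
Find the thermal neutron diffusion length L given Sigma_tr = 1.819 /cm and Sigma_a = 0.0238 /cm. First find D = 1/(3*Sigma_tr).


D = 1 / (3 * Sigma_tr) = 1 / (3 * 1.819) = 0.1832509 cm
L = sqrt(D / Sigma_a)
L = sqrt(0.1832509 / 0.0238)
L = 2.7748 cm

2.7748


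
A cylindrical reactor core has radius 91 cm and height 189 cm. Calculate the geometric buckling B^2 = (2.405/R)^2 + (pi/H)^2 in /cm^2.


B^2 = (2.405/R)^2 + (pi/H)^2
B^2 = (2.405/91)^2 + (pi/189)^2
B^2 = 9.7477e-04 /cm^2

9.7477e-04


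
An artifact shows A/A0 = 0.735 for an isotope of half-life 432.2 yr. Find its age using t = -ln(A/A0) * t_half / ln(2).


lambda = ln(2) / t_half = ln(2) / 432.2 = 0.001603765 /yr
t = -ln(A/A0) / lambda
t = -ln(0.735) / 0.001603765
t = 191.98 yr

191.98


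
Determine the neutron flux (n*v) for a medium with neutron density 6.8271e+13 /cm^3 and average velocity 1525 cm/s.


phi = n * v
phi = 6.8271e+13 * 1525
phi = 1.0411e+17 /cm^2/s

1.0411e+17


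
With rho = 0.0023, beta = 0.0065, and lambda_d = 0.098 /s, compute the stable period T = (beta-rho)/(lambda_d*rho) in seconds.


T = (beta - rho) / (lambda_d * rho)
T = (0.0065 - 0.0023) / (0.098 * 0.0023)
T = 18.634 s

18.634


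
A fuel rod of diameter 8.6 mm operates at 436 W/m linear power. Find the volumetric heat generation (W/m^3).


r = D / 2 / 1000 = 8.6 / 2 / 1000 = 0.0043 m
q''' = q' / (pi * r^2)
q''' = 436 / (pi * 0.0043^2)
q''' = 7.5058e+06 W/m^3

7.5058e+06


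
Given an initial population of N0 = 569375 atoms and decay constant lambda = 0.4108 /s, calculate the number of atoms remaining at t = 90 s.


N = N0 * exp(-lambda * t)
N = 569375 * exp(-0.4108 * 90)
N = 4.9965e-11

4.9965e-11


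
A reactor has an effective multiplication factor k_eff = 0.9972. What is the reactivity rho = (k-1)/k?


rho = (k_eff - 1) / k_eff
rho = (0.9972 - 1) / 0.9972
rho = -0.0028079

-0.0028079


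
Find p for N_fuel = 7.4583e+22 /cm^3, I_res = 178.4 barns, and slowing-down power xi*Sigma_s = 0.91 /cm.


p = exp(-N * I * 1e-24 / (xi*Sigma_s))
p = exp(-7.4583e+22 * 178.4 * 1e-24 / 0.91)
p = 4.4663e-07

4.4663e-07


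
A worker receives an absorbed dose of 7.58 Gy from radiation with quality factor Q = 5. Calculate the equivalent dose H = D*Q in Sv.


H = D * Q
H = 7.58 * 5
H = 37.900 Sv

37.900


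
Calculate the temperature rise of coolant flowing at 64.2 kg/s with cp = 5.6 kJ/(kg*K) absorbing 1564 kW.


dT = Q / (m_dot * cp)
dT = 1564 / (64.2 * 5.6)
dT = 4.3502 C

4.3502


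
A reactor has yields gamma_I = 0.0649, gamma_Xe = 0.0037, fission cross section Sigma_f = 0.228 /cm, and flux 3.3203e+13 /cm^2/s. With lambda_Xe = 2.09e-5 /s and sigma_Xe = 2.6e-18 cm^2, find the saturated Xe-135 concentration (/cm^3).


Xe_eq = (gamma_I + gamma_Xe) * Sigma_f * phi / (lambda_Xe + sigma_Xe * phi)
Numerator = (0.0649 + 0.0037) * 0.228 * 3.3203e+13 = 5.193215e+11
Denominator = 2.09e-5 + 2.6e-18 * 3.3203e+13 = 1.072278e-04
Xe_eq = 5.193215e+11 / 1.072278e-04 = 4.8432e+15 /cm^3

4.8432e+15


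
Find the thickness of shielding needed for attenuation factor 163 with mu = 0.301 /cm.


x = ln(factor) / mu
x = ln(163) / 0.301
x = 16.923 cm

16.923


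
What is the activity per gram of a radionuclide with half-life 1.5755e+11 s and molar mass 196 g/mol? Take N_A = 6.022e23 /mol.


lambda = ln(2) / t_half = ln(2) / 1.5755e+11 = 4.399538e-12 /s
SA = lambda * N_A / M
SA = 4.399538e-12 * 6.022e23 / 196
SA = 1.3517e+10 Bq/g

1.3517e+10


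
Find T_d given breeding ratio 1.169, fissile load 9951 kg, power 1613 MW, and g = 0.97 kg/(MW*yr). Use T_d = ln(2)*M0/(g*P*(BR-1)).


Breeding gain G = BR - 1 = 1.169 - 1 = 0.169
Fissile production rate = g * P * G = 0.97 * 1613 * 0.169 = 264.41909 kg/yr
T_d = ln(2) * M0 / (g * P * G)
T_d = ln(2) * 9951 / 264.41909 = 26.086 yr

26.086


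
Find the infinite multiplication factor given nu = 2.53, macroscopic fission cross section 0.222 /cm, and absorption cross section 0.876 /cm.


k_inf = nu * Sigma_f / Sigma_a
k_inf = 2.53 * 0.222 / 0.876
k_inf = 0.64116

0.64116


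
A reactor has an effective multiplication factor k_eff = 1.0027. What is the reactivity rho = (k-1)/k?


rho = (k_eff - 1) / k_eff
rho = (1.0027 - 1) / 1.0027
rho = 0.0026927

0.0026927


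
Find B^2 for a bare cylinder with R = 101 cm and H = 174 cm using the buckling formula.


B^2 = (2.405/R)^2 + (pi/H)^2
B^2 = (2.405/101)^2 + (pi/174)^2
B^2 = 8.9299e-04 /cm^2

8.9299e-04


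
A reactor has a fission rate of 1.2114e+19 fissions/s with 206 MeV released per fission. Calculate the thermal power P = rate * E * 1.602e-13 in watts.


P = fission_rate * E_MeV * 1.602e-13
P = 1.2114e+19 * 206 * 1.602e-13
P = 3.9978e+08 W

3.9978e+08


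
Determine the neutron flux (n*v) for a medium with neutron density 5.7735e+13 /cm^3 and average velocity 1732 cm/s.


phi = n * v
phi = 5.7735e+13 * 1732
phi = 9.9997e+16 /cm^2/s

9.9997e+16


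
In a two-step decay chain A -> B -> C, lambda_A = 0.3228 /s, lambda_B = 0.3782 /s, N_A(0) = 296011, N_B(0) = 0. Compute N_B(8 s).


N_B(t) = lambda_A * N_A0 / (lambda_B - lambda_A) * [exp(-lambda_A*t) - exp(-lambda_B*t)]
exp(-0.3228*8) = 0.07559236; exp(-0.3782*8) = 0.04852870
N_B = 0.3228 * 296011 / (0.3782 - 0.3228) * (0.07559236 - 0.04852870)
N_B = 46679

46679


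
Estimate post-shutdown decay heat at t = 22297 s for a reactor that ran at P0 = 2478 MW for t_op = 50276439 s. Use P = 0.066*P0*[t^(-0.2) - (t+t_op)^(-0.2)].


P/P0 = 0.066 * [t^(-0.2) - (t + t_op)^(-0.2)]
P/P0 = 0.066 * [22297^(-0.2) - (22297 + 50276439)^(-0.2)]
P/P0 = 0.066 * [0.1350053 - 0.02881964] = 0.007008254
P = 2478 * 0.007008254 = 17.366 MW

17.366


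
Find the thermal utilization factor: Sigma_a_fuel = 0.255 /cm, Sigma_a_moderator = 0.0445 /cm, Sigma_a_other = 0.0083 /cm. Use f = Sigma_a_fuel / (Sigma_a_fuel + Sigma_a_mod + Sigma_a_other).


f = Sigma_a_fuel / (Sigma_a_fuel + Sigma_a_mod + Sigma_a_other)
f = 0.255 / (0.255 + 0.0445 + 0.0083)
f = 0.82846

0.82846


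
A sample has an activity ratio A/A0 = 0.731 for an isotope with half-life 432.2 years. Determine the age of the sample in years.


lambda = ln(2) / t_half = ln(2) / 432.2 = 0.001603765 /yr
t = -ln(A/A0) / lambda
t = -ln(0.731) / 0.001603765
t = 195.38 yr

195.38


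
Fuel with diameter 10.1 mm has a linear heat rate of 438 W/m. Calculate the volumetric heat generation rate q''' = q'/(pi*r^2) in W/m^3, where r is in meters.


r = D / 2 / 1000 = 10.1 / 2 / 1000 = 0.00505 m
q''' = q' / (pi * r^2)
q''' = 438 / (pi * 0.00505^2)
q''' = 5.4669e+06 W/m^3

5.4669e+06


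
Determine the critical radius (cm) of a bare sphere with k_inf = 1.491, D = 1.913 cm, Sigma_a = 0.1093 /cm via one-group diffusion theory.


L^2 = D / Sigma_a = 1.913 / 0.1093 = 17.50229 cm^2
B_m^2 = (k_inf - 1) / L^2 = (1.491 - 1) / 17.50229 = 0.02805347 /cm^2
For a bare sphere: B_g = pi/R, so R_c = pi / sqrt(B_m^2)
R_c = pi / sqrt(0.02805347) = 18.757 cm

18.757


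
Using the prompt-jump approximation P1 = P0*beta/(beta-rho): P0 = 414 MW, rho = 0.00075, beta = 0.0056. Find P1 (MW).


P1/P0 = beta / (beta - rho)
P1/P0 = 0.0056 / (0.0056 - 0.00075) = 1.154639
P1 = 414 * 1.154639 = 478.02 MW

478.02


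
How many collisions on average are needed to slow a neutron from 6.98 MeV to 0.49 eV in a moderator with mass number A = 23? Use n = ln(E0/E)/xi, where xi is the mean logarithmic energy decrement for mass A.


xi = 1 + (A-1)^2/(2A)*ln((A-1)/(A+1)) = 0.08448899 (for A = 23)
n = ln(E0/E) / xi
n = ln(6.98e6 / 0.49) / 0.08448899
n = ln(1.424490e+07) / 0.08448899 = 194.96

194.96


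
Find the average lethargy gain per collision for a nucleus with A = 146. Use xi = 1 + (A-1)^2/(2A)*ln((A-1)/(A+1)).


xi = 1 + (A-1)^2/(2A) * ln((A-1)/(A+1))
xi = 1 + (146-1)^2/(2*146) * ln((146-1)/(146 +1))
xi = 0.013636

0.013636


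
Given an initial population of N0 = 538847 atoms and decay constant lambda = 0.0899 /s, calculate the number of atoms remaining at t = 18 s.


N = N0 * exp(-lambda * t)
N = 538847 * exp(-0.0899 * 18)
N = 106829

106829


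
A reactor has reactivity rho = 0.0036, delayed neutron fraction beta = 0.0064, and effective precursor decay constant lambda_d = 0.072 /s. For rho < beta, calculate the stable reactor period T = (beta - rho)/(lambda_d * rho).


T = (beta - rho) / (lambda_d * rho)
T = (0.0064 - 0.0036) / (0.072 * 0.0036)
T = 10.802 s

10.802


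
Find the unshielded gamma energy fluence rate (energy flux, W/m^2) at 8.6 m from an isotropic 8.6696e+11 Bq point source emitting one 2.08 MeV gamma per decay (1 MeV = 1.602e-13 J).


psi = A * E * 1.602e-13 / (4*pi*r^2)
psi = 8.6696e+11 * 2.08 * 1.602e-13 / (4*pi*8.6^2)
psi = 3.1083e-04 W/m^2

3.1083e-04


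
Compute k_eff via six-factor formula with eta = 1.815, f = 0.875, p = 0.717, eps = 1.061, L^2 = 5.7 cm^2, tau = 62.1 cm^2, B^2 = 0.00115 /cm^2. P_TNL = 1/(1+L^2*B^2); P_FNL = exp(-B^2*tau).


k_inf = eta*f*p*eps = 1.815*0.875*0.717*1.061 = 1.208145
P_TNL = 1/(1 + L^2*B^2) = 1/(1 + 5.7*0.00115) = 0.9934877
P_FNL = exp(-B^2*tau) = exp(-0.00115*62.1) = 0.9310754
k_eff = k_inf * P_TNL * P_FNL = 1.208145 * 0.9934877 * 0.9310754
k_eff = 1.1175

1.1175


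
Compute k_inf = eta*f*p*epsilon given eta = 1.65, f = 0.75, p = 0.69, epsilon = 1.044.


k_inf = eta * f * p * epsilon
k_inf = 1.65 * 0.75 * 0.69 * 1.044
k_inf = 0.89145

0.89145


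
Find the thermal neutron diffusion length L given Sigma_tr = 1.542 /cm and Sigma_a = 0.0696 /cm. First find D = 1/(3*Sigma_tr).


D = 1 / (3 * Sigma_tr) = 1 / (3 * 1.542) = 0.2161695 cm
L = sqrt(D / Sigma_a)
L = sqrt(0.2161695 / 0.0696)
L = 1.7624 cm

1.7624


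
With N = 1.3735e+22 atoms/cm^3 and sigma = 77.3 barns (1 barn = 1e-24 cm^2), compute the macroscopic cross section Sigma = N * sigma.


Sigma = N * sigma_barns * 1e-24
Sigma = 1.3735e+22 * 77.3 * 1e-24
Sigma = 1.0617 /cm

1.0617


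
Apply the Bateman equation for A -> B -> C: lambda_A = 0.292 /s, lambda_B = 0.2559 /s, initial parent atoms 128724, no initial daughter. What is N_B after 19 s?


N_B(t) = lambda_A * N_A0 / (lambda_B - lambda_A) * [exp(-lambda_A*t) - exp(-lambda_B*t)]
exp(-0.292*19) = 0.003895240; exp(-0.2559*19) = 0.007734225
N_B = 0.292 * 128724 / (0.2559 - 0.292) * (0.003895240 - 0.007734225)
N_B = 3997.2

3997.2


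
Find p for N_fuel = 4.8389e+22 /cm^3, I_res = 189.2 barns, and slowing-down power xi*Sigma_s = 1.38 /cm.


p = exp(-N * I * 1e-24 / (xi*Sigma_s))
p = exp(-4.8389e+22 * 189.2 * 1e-24 / 1.38)
p = 0.0013146

0.0013146


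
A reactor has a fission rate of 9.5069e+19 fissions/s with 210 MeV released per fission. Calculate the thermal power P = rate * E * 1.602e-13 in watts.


P = fission_rate * E_MeV * 1.602e-13
P = 9.5069e+19 * 210 * 1.602e-13
P = 3.1983e+09 W

3.1983e+09


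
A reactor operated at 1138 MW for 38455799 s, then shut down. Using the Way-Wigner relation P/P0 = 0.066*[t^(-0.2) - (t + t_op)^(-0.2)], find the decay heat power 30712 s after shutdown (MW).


P/P0 = 0.066 * [t^(-0.2) - (t + t_op)^(-0.2)]
P/P0 = 0.066 * [30712^(-0.2) - (30712 + 38455799)^(-0.2)]
P/P0 = 0.066 * [0.1266305 - 0.03040453] = 0.006350914
P = 1138 * 0.006350914 = 7.2273 MW

7.2273


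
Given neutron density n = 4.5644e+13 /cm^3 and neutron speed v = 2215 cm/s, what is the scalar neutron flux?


phi = n * v
phi = 4.5644e+13 * 2215
phi = 1.0110e+17 /cm^2/s

1.0110e+17


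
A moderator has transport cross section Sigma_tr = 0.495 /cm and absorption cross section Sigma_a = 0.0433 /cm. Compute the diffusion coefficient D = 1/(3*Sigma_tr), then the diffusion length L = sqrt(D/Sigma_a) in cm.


D = 1 / (3 * Sigma_tr) = 1 / (3 * 0.495) = 0.6734007 cm
L = sqrt(D / Sigma_a)
L = sqrt(0.6734007 / 0.0433)
L = 3.9436 cm

3.9436


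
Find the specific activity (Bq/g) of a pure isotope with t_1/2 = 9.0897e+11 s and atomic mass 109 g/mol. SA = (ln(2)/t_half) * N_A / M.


lambda = ln(2) / t_half = ln(2) / 9.0897e+11 = 7.625633e-13 /s
SA = lambda * N_A / M
SA = 7.625633e-13 * 6.022e23 / 109
SA = 4.2130e+09 Bq/g

4.2130e+09


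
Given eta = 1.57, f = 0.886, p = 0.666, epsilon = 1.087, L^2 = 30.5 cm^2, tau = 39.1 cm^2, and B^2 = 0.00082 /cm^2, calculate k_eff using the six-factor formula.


k_inf = eta*f*p*eps = 1.57*0.886*0.666*1.087 = 1.007018
P_TNL = 1/(1 + L^2*B^2) = 1/(1 + 30.5*0.00082) = 0.9756002
P_FNL = exp(-B^2*tau) = exp(-0.00082*39.1) = 0.9684465
k_eff = k_inf * P_TNL * P_FNL = 1.007018 * 0.9756002 * 0.9684465
k_eff = 0.95145

0.95145


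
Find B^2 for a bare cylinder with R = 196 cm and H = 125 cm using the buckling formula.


B^2 = (2.405/R)^2 + (pi/H)^2
B^2 = (2.405/196)^2 + (pi/125)^2
B^2 = 7.8222e-04 /cm^2

7.8222e-04


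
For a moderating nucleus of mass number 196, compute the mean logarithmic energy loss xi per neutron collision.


xi = 1 + (A-1)^2/(2A) * ln((A-1)/(A+1))
xi = 1 + (196-1)^2/(2*196) * ln((196-1)/(196 +1))
xi = 0.010169

0.010169


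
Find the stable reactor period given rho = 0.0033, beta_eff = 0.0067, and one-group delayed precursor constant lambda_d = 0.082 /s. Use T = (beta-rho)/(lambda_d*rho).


T = (beta - rho) / (lambda_d * rho)
T = (0.0067 - 0.0033) / (0.082 * 0.0033)
T = 12.565 s

12.565


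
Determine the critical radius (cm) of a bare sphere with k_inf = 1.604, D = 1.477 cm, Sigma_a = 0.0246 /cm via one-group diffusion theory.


L^2 = D / Sigma_a = 1.477 / 0.0246 = 60.04065 cm^2
B_m^2 = (k_inf - 1) / L^2 = (1.604 - 1) / 60.04065 = 0.01005985 /cm^2
For a bare sphere: B_g = pi/R, so R_c = pi / sqrt(B_m^2)
R_c = pi / sqrt(0.01005985) = 31.322 cm

31.322


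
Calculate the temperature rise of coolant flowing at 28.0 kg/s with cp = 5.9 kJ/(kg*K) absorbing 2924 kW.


dT = Q / (m_dot * cp)
dT = 2924 / (28.0 * 5.9)
dT = 17.700 C

17.700


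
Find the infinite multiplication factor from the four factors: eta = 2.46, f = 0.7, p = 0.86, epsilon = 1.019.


k_inf = eta * f * p * epsilon
k_inf = 2.46 * 0.7 * 0.86 * 1.019
k_inf = 1.5091

1.5091


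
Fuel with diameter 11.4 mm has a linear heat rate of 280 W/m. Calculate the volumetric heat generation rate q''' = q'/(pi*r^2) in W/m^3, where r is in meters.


r = D / 2 / 1000 = 11.4 / 2 / 1000 = 0.0057 m
q''' = q' / (pi * r^2)
q''' = 280 / (pi * 0.0057^2)
q''' = 2.7432e+06 W/m^3

2.7432e+06


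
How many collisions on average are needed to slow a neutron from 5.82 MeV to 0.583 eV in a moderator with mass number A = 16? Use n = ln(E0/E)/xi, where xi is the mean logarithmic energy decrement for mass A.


xi = 1 + (A-1)^2/(2A)*ln((A-1)/(A+1)) = 0.1199467 (for A = 16)
n = ln(E0/E) / xi
n = ln(5.82e6 / 0.583) / 0.1199467
n = ln(9.982847e+06) / 0.1199467 = 134.36

134.36


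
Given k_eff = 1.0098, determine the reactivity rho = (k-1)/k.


rho = (k_eff - 1) / k_eff
rho = (1.0098 - 1) / 1.0098
rho = 0.0097049

0.0097049


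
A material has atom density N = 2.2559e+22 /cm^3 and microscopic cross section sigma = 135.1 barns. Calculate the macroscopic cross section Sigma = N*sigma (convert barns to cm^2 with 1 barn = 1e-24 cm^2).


Sigma = N * sigma_barns * 1e-24
Sigma = 2.2559e+22 * 135.1 * 1e-24
Sigma = 3.0477 /cm

3.0477


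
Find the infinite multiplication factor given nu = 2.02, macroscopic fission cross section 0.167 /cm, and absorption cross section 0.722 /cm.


k_inf = nu * Sigma_f / Sigma_a
k_inf = 2.02 * 0.167 / 0.722
k_inf = 0.46723

0.46723


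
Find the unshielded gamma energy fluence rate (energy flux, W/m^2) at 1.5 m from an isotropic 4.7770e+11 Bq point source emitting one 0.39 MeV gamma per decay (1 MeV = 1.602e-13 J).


psi = A * E * 1.602e-13 / (4*pi*r^2)
psi = 4.7770e+11 * 0.39 * 1.602e-13 / (4*pi*1.5^2)
psi = 0.0010556 W/m^2

0.0010556


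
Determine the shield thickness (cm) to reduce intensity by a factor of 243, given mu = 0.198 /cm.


x = ln(factor) / mu
x = ln(243) / 0.198
x = 27.743 cm

27.743


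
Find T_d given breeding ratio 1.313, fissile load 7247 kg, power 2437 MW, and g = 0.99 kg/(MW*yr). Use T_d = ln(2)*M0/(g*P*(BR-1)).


Breeding gain G = BR - 1 = 1.313 - 1 = 0.313
Fissile production rate = g * P * G = 0.99 * 2437 * 0.313 = 755.15319 kg/yr
T_d = ln(2) * M0 / (g * P * G)
T_d = ln(2) * 7247 / 755.15319 = 6.6519 yr

6.6519


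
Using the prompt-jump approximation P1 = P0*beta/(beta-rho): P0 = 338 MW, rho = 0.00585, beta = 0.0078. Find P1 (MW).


P1/P0 = beta / (beta - rho)
P1/P0 = 0.0078 / (0.0078 - 0.00585) = 4.000000
P1 = 338 * 4.000000 = 1352.0 MW

1352.0


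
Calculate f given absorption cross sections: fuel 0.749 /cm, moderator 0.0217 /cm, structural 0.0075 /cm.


f = Sigma_a_fuel / (Sigma_a_fuel + Sigma_a_mod + Sigma_a_other)
f = 0.749 / (0.749 + 0.0217 + 0.0075)
f = 0.96248

0.96248


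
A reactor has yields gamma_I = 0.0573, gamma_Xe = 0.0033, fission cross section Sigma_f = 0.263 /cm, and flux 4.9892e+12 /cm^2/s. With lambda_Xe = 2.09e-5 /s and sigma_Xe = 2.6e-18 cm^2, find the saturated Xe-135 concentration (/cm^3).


Xe_eq = (gamma_I + gamma_Xe) * Sigma_f * phi / (lambda_Xe + sigma_Xe * phi)
Numerator = (0.0573 + 0.0033) * 0.263 * 4.9892e+12 = 7.951687e+10
Denominator = 2.09e-5 + 2.6e-18 * 4.9892e+12 = 3.387192e-05
Xe_eq = 7.951687e+10 / 3.387192e-05 = 2.3476e+15 /cm^3

2.3476e+15


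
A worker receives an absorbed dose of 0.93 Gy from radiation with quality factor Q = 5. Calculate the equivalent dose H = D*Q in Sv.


H = D * Q
H = 0.93 * 5
H = 4.6500 Sv

4.6500
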